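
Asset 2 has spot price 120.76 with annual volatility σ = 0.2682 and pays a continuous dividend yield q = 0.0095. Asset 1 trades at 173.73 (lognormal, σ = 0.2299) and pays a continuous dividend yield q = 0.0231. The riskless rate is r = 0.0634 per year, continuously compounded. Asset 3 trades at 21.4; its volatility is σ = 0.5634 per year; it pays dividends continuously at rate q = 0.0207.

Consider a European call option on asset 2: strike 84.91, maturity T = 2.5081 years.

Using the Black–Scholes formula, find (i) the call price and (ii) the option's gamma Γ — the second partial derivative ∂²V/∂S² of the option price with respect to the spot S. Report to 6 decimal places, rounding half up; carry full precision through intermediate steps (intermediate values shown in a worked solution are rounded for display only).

price = 47.903346
Γ = 0.003013

σ√T = 0.2682·√2.5081 = 0.424748
d₁ = (ln(S/K) + (r−q+σ²/2)T) / (σ√T) = (ln(120.76/84.91) + (0.0634−0.0095+0.2682²/2)·2.5081) / 0.424748 = (0.352213 + 0.225392) / 0.424748 = 1.359878
d₂ = d₁ − σ√T = 1.359878 − 0.424748 = 0.935130
e^{−rT} = 0.852985
e^{−qT} = 0.976455
N(d₁) = 0.913066,  N(d₂) = 0.825139
Call price V = S·e^{−qT}·N(d₁) − K·e^{−rT}·N(d₂) = 107.665664 − 59.762317 = 47.903346
φ(d₁) = (1/√(2π))·e^{−d₁²/2} = 0.158251
Γ = e^{−qT}·φ(d₁) / (S·σ·√T) = 0.003013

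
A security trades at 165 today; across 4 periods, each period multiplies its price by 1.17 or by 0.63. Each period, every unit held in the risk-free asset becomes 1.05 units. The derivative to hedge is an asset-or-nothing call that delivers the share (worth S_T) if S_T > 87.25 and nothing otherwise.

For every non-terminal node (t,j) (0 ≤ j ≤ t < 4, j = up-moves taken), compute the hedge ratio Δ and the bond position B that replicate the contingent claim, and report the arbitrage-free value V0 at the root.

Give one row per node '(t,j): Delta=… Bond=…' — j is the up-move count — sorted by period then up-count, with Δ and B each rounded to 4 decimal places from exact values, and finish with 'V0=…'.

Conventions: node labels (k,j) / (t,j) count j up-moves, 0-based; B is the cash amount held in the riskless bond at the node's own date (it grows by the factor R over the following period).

The replicating-portfolio and risk-neutral prices coincide; use p* = (1.05−0.63)/(1.17−0.63) = 0.7778 for the latter.
Terminal payoffs: V(4,0)=0.0000, V(4,1)=0.0000, V(4,2)=89.6472, V(4,3)=166.4877, V(4,4)=309.1914
Node (3,0) S=41.2578: V=(p*·0.0000+(1−p*)·0.0000)/1.05=0.0000; Δ=(0.0000−0.0000)/(48.2716−25.9924)=0.0000; B=V−Δ·S=0.0000
Node (3,1) S=76.6215: V=(p*·89.6472+(1−p*)·0.0000)/1.05=66.4053; Δ=(89.6472−0.0000)/(89.6472−48.2716)=2.1667; B=V−Δ·S=-99.6080
Node (3,2) S=142.2972: V=(p*·166.4877+(1−p*)·89.6472)/1.05=142.2972; Δ=(166.4877−89.6472)/(166.4877−89.6472)=1.0000; B=V−Δ·S=0.0000
Node (3,3) S=264.2661: V=(p*·309.1914+(1−p*)·166.4877)/1.05=264.2661; Δ=(309.1914−166.4877)/(309.1914−166.4877)=1.0000; B=V−Δ·S=0.0000
Node (2,0) S=65.4885: V=(p*·66.4053+(1−p*)·0.0000)/1.05=49.1891; Δ=(66.4053−0.0000)/(76.6215−41.2578)=1.8778; B=V−Δ·S=-73.7837
Node (2,1) S=121.6215: V=(p*·142.2972+(1−p*)·66.4053)/1.05=119.4593; Δ=(142.2972−66.4053)/(142.2972−76.6215)=1.1556; B=V−Δ·S=-21.0811
Node (2,2) S=225.8685: V=(p*·264.2661+(1−p*)·142.2972)/1.05=225.8685; Δ=(264.2661−142.2972)/(264.2661−142.2972)=1.0000; B=V−Δ·S=0.0000
Node (1,0) S=103.9500: V=(p*·119.4593+(1−p*)·49.1891)/1.05=98.8988; Δ=(119.4593−49.1891)/(121.6215−65.4885)=1.2519; B=V−Δ·S=-31.2312
Node (1,1) S=193.0500: V=(p*·225.8685+(1−p*)·119.4593)/1.05=192.5924; Δ=(225.8685−119.4593)/(225.8685−121.6215)=1.0207; B=V−Δ·S=-4.4616
Node (0,0) S=165.0000: V=(p*·192.5924+(1−p*)·98.8988)/1.05=163.5920; Δ=(192.5924−98.8988)/(193.0500−103.9500)=1.0516; B=V−Δ·S=-9.9147
Check: Δ(0,0)·S0 + B(0,0) = 163.5920 = V0.

(0,0): Delta=1.0516 Bond=-9.9147
(1,0): Delta=1.2519 Bond=-31.2312
(1,1): Delta=1.0207 Bond=-4.4616
(2,0): Delta=1.8778 Bond=-73.7837
(2,1): Delta=1.1556 Bond=-21.0811
(2,2): Delta=1.0000 Bond=0.0000
(3,0): Delta=0.0000 Bond=0.0000
(3,1): Delta=2.1667 Bond=-99.6080
(3,2): Delta=1.0000 Bond=0.0000
(3,3): Delta=1.0000 Bond=0.0000
V0=163.5920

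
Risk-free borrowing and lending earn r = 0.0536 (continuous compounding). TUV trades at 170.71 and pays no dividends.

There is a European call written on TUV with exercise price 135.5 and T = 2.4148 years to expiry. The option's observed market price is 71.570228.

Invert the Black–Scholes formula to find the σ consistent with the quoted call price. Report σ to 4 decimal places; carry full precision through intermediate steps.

sigma = 0.4672

At σ = 0.4672 the Black–Scholes value reproduces the quote:
σ√T = 0.4672·√2.4148 = 0.726011
d₁ = (ln(S/K) + (r+σ²/2)T) / (σ√T) = (ln(170.71/135.5) + (0.0536+0.4672²/2)·2.4148) / 0.726011 = (0.230995 + 0.392980) / 0.726011 = 0.859455
d₂ = d₁ − σ√T = 0.859455 − 0.726011 = 0.133444
e^{−rT} = 0.878593
N(d₁) = 0.804955,  N(d₂) = 0.553079
V = S·N(d₁) − K·e^{−rT}·N(d₂) = 137.413908 − 65.843680 = 71.570228 (the observed quote) — the price is monotone increasing in volatility, hence this σ is the only solution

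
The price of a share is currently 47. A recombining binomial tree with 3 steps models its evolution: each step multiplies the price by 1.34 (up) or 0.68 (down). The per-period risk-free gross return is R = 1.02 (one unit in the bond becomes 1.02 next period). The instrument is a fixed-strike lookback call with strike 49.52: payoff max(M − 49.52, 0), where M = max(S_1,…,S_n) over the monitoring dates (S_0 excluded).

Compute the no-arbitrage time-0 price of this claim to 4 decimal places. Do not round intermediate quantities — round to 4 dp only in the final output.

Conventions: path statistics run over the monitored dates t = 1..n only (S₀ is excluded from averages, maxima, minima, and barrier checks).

With p* = (R−d)/(u−d) = 0.5152, sum probability × payoff across the paths and divide by R^3.
Enumerate all 2^3 = 8 price paths (U = up ×1.34, D = down ×0.68); each path with k up-moves has probability p*^k·(1−p*)^(3−k).
DDD: M=31.9600, payoff=0.0000, prob=0.113977
UDD: M=62.9800, payoff=13.4600, prob=0.121101
DUD: M=42.8264, payoff=0.0000, prob=0.121101
UUD: M=84.3932, payoff=34.8732, prob=0.128670
DDU: M=31.9600, payoff=0.0000, prob=0.121101
UDU: M=62.9800, payoff=13.4600, prob=0.128670
DUU: M=57.3874, payoff=7.8674, prob=0.128670
UUU: M=113.0869, payoff=63.5669, prob=0.136711
Price = Σ prob·payoff / R^3 = 17.551646 / 1.061208 = 16.5393

price = 16.5393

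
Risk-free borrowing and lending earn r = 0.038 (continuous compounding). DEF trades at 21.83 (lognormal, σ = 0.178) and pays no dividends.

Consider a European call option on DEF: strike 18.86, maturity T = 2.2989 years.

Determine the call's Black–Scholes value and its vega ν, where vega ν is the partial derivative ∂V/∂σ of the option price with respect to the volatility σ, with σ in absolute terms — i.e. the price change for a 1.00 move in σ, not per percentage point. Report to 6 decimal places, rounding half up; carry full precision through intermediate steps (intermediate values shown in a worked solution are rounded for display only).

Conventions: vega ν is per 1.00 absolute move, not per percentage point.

price = 5.105130
ν = 8.005008

σ√T = 0.178·√2.2989 = 0.269886
d₁ = (ln(S/K) + (r+σ²/2)T) / (σ√T) = (ln(21.83/18.86) + (0.038+0.178²/2)·2.2989) / 0.269886 = (0.146242 + 0.123777) / 0.269886 = 1.000495
d₂ = d₁ − σ√T = 1.000495 − 0.269886 = 0.730609
e^{−rT} = 0.916349
N(d₁) = 0.841464,  N(d₂) = 0.767491
Call price V = S·N(d₁) − K·e^{−rT}·N(d₂) = 18.369167 − 13.264038 = 5.105130
φ(d₁) = (1/√(2π))·e^{−d₁²/2} = 0.241851
ν = S·φ(d₁)·√T = 8.005008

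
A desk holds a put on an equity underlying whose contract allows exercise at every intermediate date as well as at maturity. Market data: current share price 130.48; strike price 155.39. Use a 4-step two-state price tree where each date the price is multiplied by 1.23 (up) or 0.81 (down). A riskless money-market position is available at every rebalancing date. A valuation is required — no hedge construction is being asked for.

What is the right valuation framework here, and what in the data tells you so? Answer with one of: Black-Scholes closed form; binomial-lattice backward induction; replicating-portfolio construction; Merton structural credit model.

Key observation: an American put (K = 155.39, S₀ = 130.48) on a 4-date tree has no closed form — the optimal stopping decision is embedded and must be resolved recursively from expiry.

framework: binomial-lattice backward induction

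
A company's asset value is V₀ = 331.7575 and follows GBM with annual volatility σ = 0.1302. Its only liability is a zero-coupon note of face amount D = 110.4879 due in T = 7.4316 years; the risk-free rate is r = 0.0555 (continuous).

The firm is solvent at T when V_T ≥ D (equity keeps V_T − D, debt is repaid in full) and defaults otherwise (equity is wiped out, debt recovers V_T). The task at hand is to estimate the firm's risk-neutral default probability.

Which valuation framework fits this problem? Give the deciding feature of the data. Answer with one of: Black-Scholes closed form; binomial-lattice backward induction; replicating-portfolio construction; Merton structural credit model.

Key observation: a levered firm with one bullet debt due at 7.4316 years is the canonical structural-credit setup: equity is a call on the firm's assets struck at the face value.

framework: Merton structural credit model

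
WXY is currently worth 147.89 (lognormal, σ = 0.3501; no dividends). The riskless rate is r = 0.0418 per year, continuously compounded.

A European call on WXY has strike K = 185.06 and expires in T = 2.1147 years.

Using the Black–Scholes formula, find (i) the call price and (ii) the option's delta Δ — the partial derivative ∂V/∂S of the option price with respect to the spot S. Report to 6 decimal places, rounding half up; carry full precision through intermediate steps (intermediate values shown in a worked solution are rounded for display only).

price = 22.222218
Δ = 0.495128

σ√T = 0.3501·√2.1147 = 0.509116
d₁ = (ln(S/K) + (r+σ²/2)T) / (σ√T) = (ln(147.89/185.06) + (0.0418+0.3501²/2)·2.1147) / 0.509116 = (-0.224211 + 0.217994) / 0.509116 = -0.012212
d₂ = d₁ − σ√T = -0.012212 − 0.509116 = -0.521328
e^{−rT} = 0.915400
N(d₁) = 0.495128,  N(d₂) = 0.301069
Call price V = S·N(d₁) − K·e^{−rT}·N(d₂) = 73.224496 − 51.002278 = 22.222218
Δ = N(d₁) = 0.495128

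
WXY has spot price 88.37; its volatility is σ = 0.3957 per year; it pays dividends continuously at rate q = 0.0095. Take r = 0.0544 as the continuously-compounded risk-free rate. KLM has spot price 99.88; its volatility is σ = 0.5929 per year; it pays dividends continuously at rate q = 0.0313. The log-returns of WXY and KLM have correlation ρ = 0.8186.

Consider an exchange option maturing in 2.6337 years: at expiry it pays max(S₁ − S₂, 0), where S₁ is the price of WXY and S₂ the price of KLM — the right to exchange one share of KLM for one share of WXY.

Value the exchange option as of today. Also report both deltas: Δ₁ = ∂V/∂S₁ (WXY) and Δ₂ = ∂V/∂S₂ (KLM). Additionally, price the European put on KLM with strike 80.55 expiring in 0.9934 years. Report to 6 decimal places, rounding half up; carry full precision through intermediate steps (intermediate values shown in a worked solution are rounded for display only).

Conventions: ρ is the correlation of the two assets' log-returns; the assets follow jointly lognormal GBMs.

σ_eff = √(σ₁² + σ₂² − 2ρσ₁σ₂) = √(0.3957² + 0.5929² − 2·0.8186·0.3957·0.5929) = 0.352143
d₁ = (ln(S₁/S₂) + (q₂ − q₁ + σ_eff²/2)T) / (σ_eff√T) = (ln(88.37/99.88) + (0.0313 − 0.0095 + 0.062002)·2.6337) / 0.571481 = 0.171962
d₂ = d₁ − σ_eff√T = 0.171962 − 0.571481 = -0.399519
N(d₁) = 0.568266,  N(d₂) = 0.344755
V = S₁·e^{−q₁T}·N(d₁) − S₂·e^{−q₂T}·N(d₂) = 48.976831 − 31.709443 = 17.267388
Δ₁ = e^{−q₁T}·N(d₁) = 0.554225;  Δ₂ = −e^{−q₂T}·N(d₂) = -0.317475
[vanilla: KLM put K=80.55]
σ√T = 0.5929·√0.9934 = 0.590940
d₁ = (ln(S/K) + (r−q+σ²/2)T) / (σ√T) = (ln(99.88/80.55) + (0.0544−0.0313+0.5929²/2)·0.9934) / 0.590940 = (0.215091 + 0.197553) / 0.590940 = 0.698284
d₂ = d₁ − σ√T = 0.698284 − 0.590940 = 0.107344
e^{−rT} = 0.947393
e^{−qT} = 0.969385
N(−d₁) = 0.242500,  N(−d₂) = 0.457258
price = K·e^{−rT}·N(−d₂) − S·e^{−qT}·N(−d₁) = 34.894525 − 23.479360 = 11.415166

exchange price = 17.267388
Δ1 = 0.554225
Δ2 = -0.317475
price(KLM put K=80.55) = 11.415166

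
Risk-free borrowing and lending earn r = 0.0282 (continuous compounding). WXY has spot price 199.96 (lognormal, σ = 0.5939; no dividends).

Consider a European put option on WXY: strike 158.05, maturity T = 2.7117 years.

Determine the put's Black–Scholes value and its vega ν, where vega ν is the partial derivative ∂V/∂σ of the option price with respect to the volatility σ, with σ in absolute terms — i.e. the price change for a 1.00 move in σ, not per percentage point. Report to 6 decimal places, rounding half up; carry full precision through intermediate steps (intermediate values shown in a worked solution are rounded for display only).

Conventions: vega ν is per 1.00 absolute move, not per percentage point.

σ√T = 0.5939·√2.7117 = 0.977989
d₁ = (ln(S/K) + (r+σ²/2)T) / (σ√T) = (ln(199.96/158.05) + (0.0282+0.5939²/2)·2.7117) / 0.977989 = (0.235206 + 0.554702) / 0.977989 = 0.807685
d₂ = d₁ − σ√T = 0.807685 − 0.977989 = -0.170304
e^{−rT} = 0.926381
N(−d₁) = 0.209636,  N(−d₂) = 0.567615
Put price V = K·e^{−rT}·N(−d₂) − S·N(−d₁) = 83.106993 − 41.918802 = 41.188191
φ(d₁) = (1/√(2π))·e^{−d₁²/2} = 0.287907
ν = S·φ(d₁)·√T = 94.801863

price = 41.188191
ν = 94.801863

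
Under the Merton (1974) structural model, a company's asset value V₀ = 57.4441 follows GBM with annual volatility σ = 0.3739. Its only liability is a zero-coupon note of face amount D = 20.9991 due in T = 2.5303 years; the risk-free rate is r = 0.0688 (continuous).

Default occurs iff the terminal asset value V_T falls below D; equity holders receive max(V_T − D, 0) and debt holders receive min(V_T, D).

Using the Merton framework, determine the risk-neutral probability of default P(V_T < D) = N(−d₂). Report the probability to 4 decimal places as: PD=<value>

PD=0.0458

Apply the equity-as-call identities (strike 20.9991, horizon 2.5303 years):
d₁ = [ln(V₀/D) + (r + σ²/2)T] / (σ√T)
   = [ln(57.4441/20.9991) + (0.0688 + 0.5·0.3739²)·2.5303] / (0.3739·√2.5303)
   = [1.006333 + 0.350954] / 0.594760 = 2.282076
d₂ = d₁ − σ√T = 2.282076 − 0.594760 = 1.687317
risk-neutral PD = N(−d₂) = N(-1.687317) = 0.045771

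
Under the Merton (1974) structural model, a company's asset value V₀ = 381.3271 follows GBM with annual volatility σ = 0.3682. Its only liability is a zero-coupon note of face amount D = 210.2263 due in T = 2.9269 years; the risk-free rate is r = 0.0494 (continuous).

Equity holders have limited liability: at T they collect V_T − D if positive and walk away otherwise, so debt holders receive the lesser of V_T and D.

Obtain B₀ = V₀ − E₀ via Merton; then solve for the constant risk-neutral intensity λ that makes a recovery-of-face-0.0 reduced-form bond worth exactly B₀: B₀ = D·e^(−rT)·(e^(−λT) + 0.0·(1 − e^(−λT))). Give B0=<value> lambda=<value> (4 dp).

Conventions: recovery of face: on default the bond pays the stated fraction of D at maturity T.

B0=172.4458 lambda=0.0183

Equity is a call on the firm's assets struck at D = 210.2263:
d₁ = [ln(V₀/D) + (r + σ²/2)T] / (σ√T)
   = [ln(381.3271/210.2263) + (0.0494 + 0.5·0.3682²)·2.9269] / (0.3682·√2.9269)
   = [0.595473 + 0.342991] / 0.629923 = 1.489806
d₂ = d₁ − σ√T = 1.489806 − 0.629923 = 0.859883
N(d₁) = 0.931862,  N(d₂) = 0.805073,  e^(−rT) = 0.865378
E₀ = V₀·N(d₁) − D·e^(−rT)·N(d₂)
   = 381.3271·0.931862 − 210.2263·0.865378·0.805073 = 208.881273
B₀ = V₀ − E₀ = 381.3271 − 208.881273 = 172.445827
e^(−λT) = (B₀·e^(rT)/D − 0)/(1 − 0) = (172.4458·1.155564/210.2263 − 0)/1 = 0.94789388
λ = −ln(0.94789388)/2.9269 = 0.018283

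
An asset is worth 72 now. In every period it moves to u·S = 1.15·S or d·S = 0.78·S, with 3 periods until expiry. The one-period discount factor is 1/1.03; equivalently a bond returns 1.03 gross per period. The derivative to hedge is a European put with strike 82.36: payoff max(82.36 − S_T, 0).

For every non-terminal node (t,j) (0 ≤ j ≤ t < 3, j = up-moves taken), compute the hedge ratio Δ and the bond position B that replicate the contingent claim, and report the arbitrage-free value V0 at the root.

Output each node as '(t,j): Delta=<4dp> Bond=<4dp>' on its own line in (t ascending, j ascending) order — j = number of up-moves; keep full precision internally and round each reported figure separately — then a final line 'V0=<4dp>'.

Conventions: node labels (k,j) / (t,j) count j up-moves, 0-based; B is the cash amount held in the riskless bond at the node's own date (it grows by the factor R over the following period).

(0,0): Delta=-0.5615 Bond=51.4646
(1,0): Delta=-1.0000 Bond=77.6322
(1,1): Delta=-0.4188 Bond=41.1892
(2,0): Delta=-1.0000 Bond=79.9612
(2,1): Delta=-1.0000 Bond=79.9612
(2,2): Delta=-0.2296 Bond=24.4074
V0=11.0334

Under the risk-neutral measure, an up-move has probability p* = (R−d)/(u−d) = 0.6757 and values discount at R = 1.03.
Payoffs at expiry: V(3,0)=48.1923, V(3,1)=31.9845, V(3,2)=8.0884, V(3,3)=0.0000
Node (2,0) S=43.8048: V=(p*·31.9845+(1−p*)·48.1923)/1.03=36.1564; Δ=(31.9845−48.1923)/(50.3755−34.1677)=-1.0000; B=V−Δ·S=79.9612
Node (2,1) S=64.5840: V=(p*·8.0884+(1−p*)·31.9845)/1.03=15.3772; Δ=(8.0884−31.9845)/(74.2716−50.3755)=-1.0000; B=V−Δ·S=79.9612
Node (2,2) S=95.2200: V=(p*·0.0000+(1−p*)·8.0884)/1.03=2.5469; Δ=(0.0000−8.0884)/(109.5030−74.2716)=-0.2296; B=V−Δ·S=24.4074
Node (1,0) S=56.1600: V=(p*·15.3772+(1−p*)·36.1564)/1.03=21.4722; Δ=(15.3772−36.1564)/(64.5840−43.8048)=-1.0000; B=V−Δ·S=77.6322
Node (1,1) S=82.8000: V=(p*·2.5469+(1−p*)·15.3772)/1.03=6.5127; Δ=(2.5469−15.3772)/(95.2200−64.5840)=-0.4188; B=V−Δ·S=41.1892
Node (0,0) S=72.0000: V=(p*·6.5127+(1−p*)·21.4722)/1.03=11.0334; Δ=(6.5127−21.4722)/(82.8000−56.1600)=-0.5615; B=V−Δ·S=51.4646
Verification: the root portfolio costs Δ(0,0)·S0 + B(0,0) = 11.0334, matching V0.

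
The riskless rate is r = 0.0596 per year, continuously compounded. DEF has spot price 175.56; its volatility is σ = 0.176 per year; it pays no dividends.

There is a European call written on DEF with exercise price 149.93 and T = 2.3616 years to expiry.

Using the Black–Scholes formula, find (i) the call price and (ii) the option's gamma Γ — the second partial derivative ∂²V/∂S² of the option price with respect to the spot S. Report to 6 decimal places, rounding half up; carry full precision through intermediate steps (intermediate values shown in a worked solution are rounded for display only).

σ√T = 0.176·√2.3616 = 0.270468
d₁ = (ln(S/K) + (r+σ²/2)T) / (σ√T) = (ln(175.56/149.93) + (0.0596+0.176²/2)·2.3616) / 0.270468 = (0.157812 + 0.177328) / 0.270468 = 1.239112
d₂ = d₁ − σ√T = 1.239112 − 0.270468 = 0.968644
e^{−rT} = 0.868705
N(d₁) = 0.892348,  N(d₂) = 0.833639
Call price V = S·N(d₁) − K·e^{−rT}·N(d₂) = 156.660620 − 108.577251 = 48.083370
φ(d₁) = (1/√(2π))·e^{−d₁²/2} = 0.185141
Γ = φ(d₁) / (S·σ·√T) = 0.003899

price = 48.083370
Γ = 0.003899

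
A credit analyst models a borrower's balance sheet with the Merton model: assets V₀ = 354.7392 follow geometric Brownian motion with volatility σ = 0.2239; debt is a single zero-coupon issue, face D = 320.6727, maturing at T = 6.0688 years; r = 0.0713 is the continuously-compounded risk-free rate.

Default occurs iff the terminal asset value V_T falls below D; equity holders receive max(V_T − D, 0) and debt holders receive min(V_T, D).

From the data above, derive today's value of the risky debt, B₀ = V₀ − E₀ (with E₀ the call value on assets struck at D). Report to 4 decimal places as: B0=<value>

Equity is a call on the firm's assets struck at D = 320.6727:
d₁ = [ln(V₀/D) + (r + σ²/2)T] / (σ√T)
   = [ln(354.7392/320.6727) + (0.0713 + 0.5·0.2239²)·6.0688] / (0.2239·√6.0688)
   = [0.100962 + 0.584824] / 0.551576 = 1.243320
d₂ = d₁ − σ√T = 1.243320 − 0.551576 = 0.691743
N(d₁) = 0.893125,  N(d₂) = 0.755451,  e^(−rT) = 0.648752
E₀ = V₀·N(d₁) − D·e^(−rT)·N(d₂)
   = 354.7392·0.893125 − 320.6727·0.648752·0.755451 = 159.664788
B₀ = V₀ − E₀ = 354.7392 − 159.664788 = 195.074412

B0=195.0744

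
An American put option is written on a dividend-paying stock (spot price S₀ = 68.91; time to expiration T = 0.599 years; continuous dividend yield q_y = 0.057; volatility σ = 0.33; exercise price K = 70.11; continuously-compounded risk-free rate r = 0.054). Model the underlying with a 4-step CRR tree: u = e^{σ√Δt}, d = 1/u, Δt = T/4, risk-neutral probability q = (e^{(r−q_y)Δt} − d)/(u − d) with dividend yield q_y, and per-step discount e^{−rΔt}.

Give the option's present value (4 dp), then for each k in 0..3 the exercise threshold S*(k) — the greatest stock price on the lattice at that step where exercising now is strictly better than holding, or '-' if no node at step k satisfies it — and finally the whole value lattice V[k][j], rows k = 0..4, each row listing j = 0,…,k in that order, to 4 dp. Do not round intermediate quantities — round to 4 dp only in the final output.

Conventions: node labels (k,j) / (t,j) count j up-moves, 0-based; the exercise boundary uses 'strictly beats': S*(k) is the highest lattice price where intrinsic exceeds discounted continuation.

price = 7.3569
boundary = - - 53.3779 60.6488
tree:
7.3569
11.3097 2.9621
16.7321 5.3020 0.3362
23.1312 9.4612 0.6352 0.0000
28.7633 16.7321 1.2000 0.0000 0.0000

Δt=0.14975, u=1.13621, d=0.88012, q=0.46636, disc=e^(-rΔt)=0.99195
k=4 terminal: V=max(K-S,0) → 28.7633 16.7321 1.2000 0.0000 0.0000
k=3: j=0 S=46.9788 intr=23.1312 cont=22.9659 V=23.1312[EX]; j=1 S=60.6488 intr=9.4612 cont=9.4120 V=9.4612[EX]; j=2 S=78.2965 intr=0.0000 cont=0.6352 V=0.6352[hold]; j=3 S=101.0795 intr=0.0000 cont=0.0000 V=0.0000[hold]  S*(3)=60.6488
k=2: j=0 S=53.3779 intr=16.7321 cont=16.6211 V=16.7321[EX]; j=1 S=68.9100 intr=1.2000 cont=5.3020 V=5.3020[hold]; j=2 S=88.9616 intr=0.0000 cont=0.3362 V=0.3362[hold]  S*(2)=53.3779
k=1: j=0 S=60.6488 intr=9.4612 cont=11.3097 V=11.3097[hold]; j=1 S=78.2965 intr=0.0000 cont=2.9621 V=2.9621[hold]  S*(1)=-
k=0: j=0 S=68.9100 intr=1.2000 cont=7.3569 V=7.3569[hold]  S*(0)=-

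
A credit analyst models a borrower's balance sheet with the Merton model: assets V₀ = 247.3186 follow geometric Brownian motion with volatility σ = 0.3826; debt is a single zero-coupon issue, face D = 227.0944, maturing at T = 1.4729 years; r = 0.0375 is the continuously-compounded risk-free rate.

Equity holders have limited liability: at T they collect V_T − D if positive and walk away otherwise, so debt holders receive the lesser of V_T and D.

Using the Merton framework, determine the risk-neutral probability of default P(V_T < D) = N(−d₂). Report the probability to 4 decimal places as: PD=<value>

PD=0.4719

Apply the equity-as-call identities (strike 227.0944, horizon 1.4729 years):
d₁ = [ln(V₀/D) + (r + σ²/2)T] / (σ√T)
   = [ln(247.3186/227.0944) + (0.0375 + 0.5·0.3826²)·1.4729] / (0.3826·√1.4729)
   = [0.085312 + 0.163037] / 0.464335 = 0.534848
d₂ = d₁ − σ√T = 0.534848 − 0.464335 = 0.070513
risk-neutral PD = N(−d₂) = N(-0.070513) = 0.471893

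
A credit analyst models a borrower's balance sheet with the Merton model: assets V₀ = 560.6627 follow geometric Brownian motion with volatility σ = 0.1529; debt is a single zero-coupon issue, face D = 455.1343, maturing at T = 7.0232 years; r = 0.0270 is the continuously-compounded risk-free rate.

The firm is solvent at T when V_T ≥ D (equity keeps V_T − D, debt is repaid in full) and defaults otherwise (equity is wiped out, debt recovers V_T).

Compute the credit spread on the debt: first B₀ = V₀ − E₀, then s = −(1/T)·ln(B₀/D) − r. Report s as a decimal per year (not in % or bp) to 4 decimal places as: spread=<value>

spread=0.0061

With assets at 560.6627 and a single debt payment of 455.1343 at 7.0232 years:
d₁ = [ln(V₀/D) + (r + σ²/2)T] / (σ√T)
   = [ln(560.6627/455.1343) + (0.0270 + 0.5·0.1529²)·7.0232] / (0.1529·√7.0232)
   = [0.208527 + 0.271722] / 0.405205 = 1.185199
d₂ = d₁ − σ√T = 1.185199 − 0.405205 = 0.779994
N(d₁) = 0.882031,  N(d₂) = 0.782303,  e^(−rT) = 0.827268
E₀ = V₀·N(d₁) − D·e^(−rT)·N(d₂)
   = 560.6627·0.882031 − 455.1343·0.827268·0.782303 = 199.970518
B₀ = V₀ − E₀ = 560.6627 − 199.970518 = 360.692182
spread = −(1/T)·ln(B₀/D) − r = −(1/7.0232)·ln(360.692182/455.1343) − 0.0270 = 0.00611420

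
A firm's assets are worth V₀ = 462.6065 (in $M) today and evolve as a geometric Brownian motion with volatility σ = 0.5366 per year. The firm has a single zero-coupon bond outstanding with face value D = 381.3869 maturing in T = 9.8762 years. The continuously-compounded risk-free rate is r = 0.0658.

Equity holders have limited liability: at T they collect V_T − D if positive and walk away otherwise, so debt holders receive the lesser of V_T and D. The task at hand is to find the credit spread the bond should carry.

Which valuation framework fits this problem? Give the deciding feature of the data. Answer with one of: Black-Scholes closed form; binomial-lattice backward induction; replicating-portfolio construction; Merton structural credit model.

Key observation: with the firm-asset dynamics (V₀ = 462.6065) and a single zero-coupon liability of face 381.3869 given, debt value, spread, and default probability all derive from the option view of the balance sheet.

framework: Merton structural credit model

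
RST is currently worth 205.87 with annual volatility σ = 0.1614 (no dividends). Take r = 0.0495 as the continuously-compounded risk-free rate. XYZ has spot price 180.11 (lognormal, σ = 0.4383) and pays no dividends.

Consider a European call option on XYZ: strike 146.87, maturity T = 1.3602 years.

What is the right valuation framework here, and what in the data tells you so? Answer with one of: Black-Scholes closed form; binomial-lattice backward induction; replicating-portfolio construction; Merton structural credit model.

framework: Black-Scholes closed form

Key observation: the instrument is a plain European call (strike 146.87) on a lognormal asset; the exact continuous-time formula applies directly.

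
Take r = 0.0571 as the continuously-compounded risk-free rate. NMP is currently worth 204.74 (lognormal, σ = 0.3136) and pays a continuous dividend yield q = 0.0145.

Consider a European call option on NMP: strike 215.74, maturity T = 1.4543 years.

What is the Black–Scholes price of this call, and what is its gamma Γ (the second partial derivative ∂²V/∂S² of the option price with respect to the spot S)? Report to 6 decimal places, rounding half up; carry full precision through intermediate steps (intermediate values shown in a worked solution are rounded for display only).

σ√T = 0.3136·√1.4543 = 0.378184
d₁ = (ln(S/K) + (r−q+σ²/2)T) / (σ√T) = (ln(204.74/215.74) + (0.0571−0.0145+0.3136²/2)·1.4543) / 0.378184 = (-0.052333 + 0.133465) / 0.378184 = 0.214530
d₂ = d₁ − σ√T = 0.214530 − 0.378184 = -0.163654
e^{−rT} = 0.920314
e^{−qT} = 0.979133
N(d₁) = 0.584933,  N(d₂) = 0.435002
Call price V = S·e^{−qT}·N(d₁) − K·e^{−rT}·N(d₂) = 117.260206 − 86.368922 = 30.891283
φ(d₁) = (1/√(2π))·e^{−d₁²/2} = 0.389867
Γ = e^{−qT}·φ(d₁) / (S·σ·√T) = 0.004930

price = 30.891283
Γ = 0.004930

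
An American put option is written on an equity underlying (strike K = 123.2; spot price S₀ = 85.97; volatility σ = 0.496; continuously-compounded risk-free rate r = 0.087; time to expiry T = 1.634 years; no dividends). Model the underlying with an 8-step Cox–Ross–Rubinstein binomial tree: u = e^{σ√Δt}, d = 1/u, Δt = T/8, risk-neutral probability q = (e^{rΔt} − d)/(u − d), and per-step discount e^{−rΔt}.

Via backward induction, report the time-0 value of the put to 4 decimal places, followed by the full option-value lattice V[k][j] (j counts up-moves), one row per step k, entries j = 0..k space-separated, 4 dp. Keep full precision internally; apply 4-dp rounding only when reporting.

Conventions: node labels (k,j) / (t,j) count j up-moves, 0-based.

Δt=0.20425  u=1.25127  d=0.79919  q=0.48385  discount=0.98239
step 8 (expiry): payoffs max(K−S,0) = 108.8937 100.8008 88.1299 68.2912 37.2300 0.0000 0.0000 0.0000 0.0000
k=7: (k=7,j=0): S=17.9011, K−S=105.2989, hold=103.1290 ⇒ V=105.2989 exercise | (k=7,j=1): S=28.0275, K−S=95.1725, hold=93.0026 ⇒ V=95.1725 exercise | (k=7,j=2): S=43.8823, K−S=79.3177, hold=77.1478 ⇒ V=79.3177 exercise | (k=7,j=3): S=68.7060, K−S=54.4940, hold=52.3241 ⇒ V=54.4940 exercise | (k=7,j=4): S=107.5720, K−S=15.6280, hold=18.8778 ⇒ V=18.8778 continue | (k=7,j=5): S=168.4242, K−S=0.0000, hold=0.0000 ⇒ V=0.0000 continue | (k=7,j=6): S=263.6995, K−S=0.0000, hold=0.0000 ⇒ V=0.0000 continue | (k=7,j=7): S=412.8709, K−S=0.0000, hold=0.0000 ⇒ V=0.0000 continue
k=6: (k=6,j=0): S=22.3992, K−S=100.8008, hold=98.6309 ⇒ V=100.8008 exercise | (k=6,j=1): S=35.0701, K−S=88.1299, hold=85.9600 ⇒ V=88.1299 exercise | (k=6,j=2): S=54.9088, K−S=68.2912, hold=66.1213 ⇒ V=68.2912 exercise | (k=6,j=3): S=85.9700, K−S=37.2300, hold=36.6048 ⇒ V=37.2300 exercise | (k=6,j=4): S=134.6021, K−S=0.0000, hold=9.5722 ⇒ V=9.5722 continue | (k=6,j=5): S=210.7448, K−S=0.0000, hold=0.0000 ⇒ V=0.0000 continue | (k=6,j=6): S=329.9604, K−S=0.0000, hold=0.0000 ⇒ V=0.0000 continue
k=5: (k=5,j=0): S=28.0275, K−S=95.1725, hold=93.0026 ⇒ V=95.1725 exercise | (k=5,j=1): S=43.8823, K−S=79.3177, hold=77.1478 ⇒ V=79.3177 exercise | (k=5,j=2): S=68.7060, K−S=54.4940, hold=52.3241 ⇒ V=54.4940 exercise | (k=5,j=3): S=107.5720, K−S=15.6280, hold=23.4277 ⇒ V=23.4277 continue | (k=5,j=4): S=168.4242, K−S=0.0000, hold=4.8537 ⇒ V=4.8537 continue | (k=5,j=5): S=263.6995, K−S=0.0000, hold=0.0000 ⇒ V=0.0000 continue
k=4: (k=4,j=0): S=35.0701, K−S=88.1299, hold=85.9600 ⇒ V=88.1299 exercise | (k=4,j=1): S=54.9088, K−S=68.2912, hold=66.1213 ⇒ V=68.2912 exercise | (k=4,j=2): S=85.9700, K−S=37.2300, hold=38.7676 ⇒ V=38.7676 continue | (k=4,j=3): S=134.6021, K−S=0.0000, hold=14.1863 ⇒ V=14.1863 continue | (k=4,j=4): S=210.7448, K−S=0.0000, hold=2.4611 ⇒ V=2.4611 continue
k=3: (k=3,j=0): S=43.8823, K−S=79.3177, hold=77.1478 ⇒ V=79.3177 exercise | (k=3,j=1): S=68.7060, K−S=54.4940, hold=53.0550 ⇒ V=54.4940 exercise | (k=3,j=2): S=107.5720, K−S=15.6280, hold=26.4006 ⇒ V=26.4006 continue | (k=3,j=3): S=168.4242, K−S=0.0000, hold=8.3631 ⇒ V=8.3631 continue
k=2: (k=2,j=0): S=54.9088, K−S=68.2912, hold=66.1213 ⇒ V=68.2912 exercise | (k=2,j=1): S=85.9700, K−S=37.2300, hold=40.1806 ⇒ V=40.1806 continue | (k=2,j=2): S=134.6021, K−S=0.0000, hold=17.3619 ⇒ V=17.3619 continue
k=1: (k=1,j=0): S=68.7060, K−S=54.4940, hold=53.7267 ⇒ V=54.4940 exercise | (k=1,j=1): S=107.5720, K−S=15.6280, hold=28.6266 ⇒ V=28.6266 continue
k=0: (k=0,j=0): S=85.9700, K−S=37.2300, hold=41.2387 ⇒ V=41.2387 continue

price = 41.2387
tree:
41.2387
54.4940 28.6266
68.2912 40.1806 17.3619
79.3177 54.4940 26.4006 8.3631
88.1299 68.2912 38.7676 14.1863 2.4611
95.1725 79.3177 54.4940 23.4277 4.8537 0.0000
100.8008 88.1299 68.2912 37.2300 9.5722 0.0000 0.0000
105.2989 95.1725 79.3177 54.4940 18.8778 0.0000 0.0000 0.0000
108.8937 100.8008 88.1299 68.2912 37.2300 0.0000 0.0000 0.0000 0.0000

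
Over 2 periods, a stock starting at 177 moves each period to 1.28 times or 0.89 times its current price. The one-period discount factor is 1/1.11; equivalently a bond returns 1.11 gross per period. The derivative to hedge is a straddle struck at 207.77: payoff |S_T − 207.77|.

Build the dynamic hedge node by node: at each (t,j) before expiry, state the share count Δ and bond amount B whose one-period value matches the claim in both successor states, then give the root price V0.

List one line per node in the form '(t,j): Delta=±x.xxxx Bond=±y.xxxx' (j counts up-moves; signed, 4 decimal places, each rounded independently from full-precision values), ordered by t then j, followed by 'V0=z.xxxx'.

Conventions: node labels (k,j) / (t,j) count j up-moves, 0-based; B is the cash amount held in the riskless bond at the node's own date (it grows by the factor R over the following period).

(0,0): Delta=0.2107 Bond=-3.1921
(1,0): Delta=-1.0000 Bond=187.1802
(1,1): Delta=0.8612 Bond=-150.9203
V0=34.1039

Since d<R<u, set p* = (R−d)/(u−d) = 0.5641; price each node as the discounted p*-expectation of its children.
At maturity the claim pays: V(2,0)=67.5683, V(2,1)=6.1316, V(2,2)=82.2268
(1,0): S=157.5300. Δ = (V_up−V_dn)/(S_up−S_dn) = (6.1316−67.5683)/(201.6384−140.2017) = -1.0000. V = [p*·6.1316 + (1−p*)·67.5683]/1.11 = 29.6502. B = V − Δ·S = 187.1802.
(1,1): S=226.5600. Δ = (V_up−V_dn)/(S_up−S_dn) = (82.2268−6.1316)/(289.9968−201.6384) = 0.8612. V = [p*·82.2268 + (1−p*)·6.1316]/1.11 = 44.1956. B = V − Δ·S = -150.9203.
(0,0): S=177.0000. Δ = (V_up−V_dn)/(S_up−S_dn) = (44.1956−29.6502)/(226.5600−157.5300) = 0.2107. V = [p*·44.1956 + (1−p*)·29.6502]/1.11 = 34.1039. B = V − Δ·S = -3.1921.
Sanity check at the root: Δ(0,0)·S0 + B(0,0) reproduces V0 = 34.1039.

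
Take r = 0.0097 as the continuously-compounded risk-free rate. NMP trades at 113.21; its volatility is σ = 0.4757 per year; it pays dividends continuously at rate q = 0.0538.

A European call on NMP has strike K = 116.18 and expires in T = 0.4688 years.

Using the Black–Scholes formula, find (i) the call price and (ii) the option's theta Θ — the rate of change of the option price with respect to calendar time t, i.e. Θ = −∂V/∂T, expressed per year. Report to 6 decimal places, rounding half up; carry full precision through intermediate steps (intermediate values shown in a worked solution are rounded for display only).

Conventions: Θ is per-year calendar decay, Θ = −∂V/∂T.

price = 12.137782
Θ = -12.705110

σ√T = 0.4757·√0.4688 = 0.325707
d₁ = (ln(S/K) + (r−q+σ²/2)T) / (σ√T) = (ln(113.21/116.18) + (0.0097−0.0538+0.4757²/2)·0.4688) / 0.325707 = (-0.025896 + 0.032368) / 0.325707 = 0.019871
d₂ = d₁ − σ√T = 0.019871 − 0.325707 = -0.305836
e^{−rT} = 0.995463
e^{−qT} = 0.975094
N(d₁) = 0.507927,  N(d₂) = 0.379865
Call price V = S·e^{−qT}·N(d₁) − K·e^{−rT}·N(d₂) = 56.070253 − 43.932471 = 12.137782
φ(d₁) = (1/√(2π))·e^{−d₁²/2} = 0.398864
Θ = −S·e^{−qT}·φ(d₁)·σ/(2√T) + q·S·e^{−qT}·N(d₁) − r·K·e^{−rT}·N(d₂) = −15.295544 + 3.016580 − 0.426145 = -12.705110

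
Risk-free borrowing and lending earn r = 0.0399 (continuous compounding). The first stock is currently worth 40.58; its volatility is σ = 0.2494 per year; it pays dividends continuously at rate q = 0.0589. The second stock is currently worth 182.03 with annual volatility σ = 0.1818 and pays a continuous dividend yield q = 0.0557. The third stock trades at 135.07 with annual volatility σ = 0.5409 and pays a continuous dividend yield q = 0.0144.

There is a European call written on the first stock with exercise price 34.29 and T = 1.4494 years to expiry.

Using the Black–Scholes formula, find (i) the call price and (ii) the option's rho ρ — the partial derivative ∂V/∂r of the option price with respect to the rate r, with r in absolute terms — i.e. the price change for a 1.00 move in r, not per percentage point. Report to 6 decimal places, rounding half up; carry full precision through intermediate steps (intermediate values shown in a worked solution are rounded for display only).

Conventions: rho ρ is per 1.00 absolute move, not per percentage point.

price = 7.047169
ρ = 29.324927

σ√T = 0.2494·√1.4494 = 0.300255
d₁ = (ln(S/K) + (r−q+σ²/2)T) / (σ√T) = (ln(40.58/34.29) + (0.0399−0.0589+0.2494²/2)·1.4494) / 0.300255 = (0.168422 + 0.017538) / 0.300255 = 0.619338
d₂ = d₁ − σ√T = 0.619338 − 0.300255 = 0.319083
e^{−rT} = 0.943809
e^{−qT} = 0.918173
N(d₁) = 0.732153,  N(d₂) = 0.625168
Call price V = S·e^{−qT}·N(d₁) − K·e^{−rT}·N(d₂) = 27.279629 − 20.232460 = 7.047169
ρ = K·T·e^{−rT}·N(d₂) = 29.324927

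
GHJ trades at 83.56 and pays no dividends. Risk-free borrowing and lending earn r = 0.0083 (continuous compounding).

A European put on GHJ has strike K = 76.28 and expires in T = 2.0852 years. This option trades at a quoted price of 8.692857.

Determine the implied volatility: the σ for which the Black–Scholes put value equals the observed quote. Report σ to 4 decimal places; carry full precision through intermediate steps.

At σ = 0.2763 the Black–Scholes value reproduces the quote:
σ√T = 0.2763·√2.0852 = 0.398983
d₁ = (ln(S/K) + (r+σ²/2)T) / (σ√T) = (ln(83.56/76.28) + (0.0083+0.2763²/2)·2.0852) / 0.398983 = (0.091154 + 0.096901) / 0.398983 = 0.471336
d₂ = d₁ − σ√T = 0.471336 − 0.398983 = 0.072353
e^{−rT} = 0.982842
N(−d₁) = 0.318700,  N(−d₂) = 0.471161
V = K·e^{−rT}·N(−d₂) − S·N(−d₁) = 35.323466 − 26.630609 = 8.692857 (matching the quote); vega is positive throughout, so no other σ reproduces this price

sigma = 0.2763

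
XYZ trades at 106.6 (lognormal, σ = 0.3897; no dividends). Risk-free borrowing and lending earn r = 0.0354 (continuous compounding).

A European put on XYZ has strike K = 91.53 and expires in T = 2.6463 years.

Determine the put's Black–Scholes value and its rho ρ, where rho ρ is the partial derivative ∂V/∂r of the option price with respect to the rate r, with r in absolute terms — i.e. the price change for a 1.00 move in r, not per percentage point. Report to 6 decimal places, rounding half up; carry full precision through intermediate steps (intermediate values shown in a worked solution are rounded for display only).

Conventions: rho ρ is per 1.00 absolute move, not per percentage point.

price = 13.684621
ρ = -104.015905

σ√T = 0.3897·√2.6463 = 0.633943
d₁ = (ln(S/K) + (r+σ²/2)T) / (σ√T) = (ln(106.6/91.53) + (0.0354+0.3897²/2)·2.6463) / 0.633943 = (0.152417 + 0.294621) / 0.633943 = 0.705170
d₂ = d₁ − σ√T = 0.705170 − 0.633943 = 0.071227
e^{−rT} = 0.910575
N(−d₁) = 0.240352,  N(−d₂) = 0.471608
Put price V = K·e^{−rT}·N(−d₂) − S·N(−d₁) = 39.306165 − 25.621544 = 13.684621
ρ = −K·T·e^{−rT}·N(−d₂) = -104.015905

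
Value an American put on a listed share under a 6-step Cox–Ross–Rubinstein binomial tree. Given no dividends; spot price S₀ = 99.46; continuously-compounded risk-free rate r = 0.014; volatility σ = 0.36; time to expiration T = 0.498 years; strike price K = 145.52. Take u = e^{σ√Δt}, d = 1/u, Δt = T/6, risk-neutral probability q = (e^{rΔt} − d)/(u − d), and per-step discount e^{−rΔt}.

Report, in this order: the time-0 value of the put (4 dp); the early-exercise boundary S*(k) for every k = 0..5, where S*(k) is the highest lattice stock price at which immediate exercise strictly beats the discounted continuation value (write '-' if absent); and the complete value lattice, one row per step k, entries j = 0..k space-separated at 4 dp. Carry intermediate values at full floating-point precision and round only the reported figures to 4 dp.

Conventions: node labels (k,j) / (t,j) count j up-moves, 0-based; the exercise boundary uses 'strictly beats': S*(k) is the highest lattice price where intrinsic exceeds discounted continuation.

price = 46.4341
boundary = - 89.6614 99.4600 89.6614 99.4600 110.3294
tree:
46.4341
55.8586 36.3241
64.6918 46.0600 25.8518
72.6548 55.8586 35.4604 15.4922
79.8334 64.6918 46.0600 24.0492 6.2482
86.3047 72.6548 55.8586 35.1906 12.0225 0.0000
92.1384 79.8334 64.6918 46.0600 23.1333 0.0000 0.0000

Δt=0.08300  u=1.10928  d=0.90148  q=0.47969  discount=0.99884
step 6 (expiry): payoffs max(K−S,0) = 92.1384 79.8334 64.6918 46.0600 23.1333 0.0000 0.0000
step 5: (k=5,j=0): S=59.2153, K−S=86.3047, hold=86.1357 ⇒ V=86.3047 exercise | (k=5,j=1): S=72.8652, K−S=72.6548, hold=72.4858 ⇒ V=72.6548 exercise | (k=5,j=2): S=89.6614, K−S=55.8586, hold=55.6896 ⇒ V=55.8586 exercise | (k=5,j=3): S=110.3294, K−S=35.1906, hold=35.0216 ⇒ V=35.1906 exercise | (k=5,j=4): S=135.7616, K−S=9.7584, hold=12.0225 ⇒ V=12.0225 continue | (k=5,j=5): S=167.0562, K−S=0.0000, hold=0.0000 ⇒ V=0.0000 continue  boundary S*=110.3294
step 4: (k=4,j=0): S=65.6866, K−S=79.8334, hold=79.6644 ⇒ V=79.8334 exercise | (k=4,j=1): S=80.8282, K−S=64.6918, hold=64.5228 ⇒ V=64.6918 exercise | (k=4,j=2): S=99.4600, K−S=46.0600, hold=45.8910 ⇒ V=46.0600 exercise | (k=4,j=3): S=122.3867, K−S=23.1333, hold=24.0492 ⇒ V=24.0492 continue | (k=4,j=4): S=150.5982, K−S=0.0000, hold=6.2482 ⇒ V=6.2482 continue  boundary S*=99.4600
step 3: (k=3,j=0): S=72.8652, K−S=72.6548, hold=72.4858 ⇒ V=72.6548 exercise | (k=3,j=1): S=89.6614, K−S=55.8586, hold=55.6896 ⇒ V=55.8586 exercise | (k=3,j=2): S=110.3294, K−S=35.1906, hold=35.4604 ⇒ V=35.4604 continue | (k=3,j=3): S=135.7616, K−S=9.7584, hold=15.4922 ⇒ V=15.4922 continue  boundary S*=89.6614
step 2: (k=2,j=0): S=80.8282, K−S=64.6918, hold=64.5228 ⇒ V=64.6918 exercise | (k=2,j=1): S=99.4600, K−S=46.0600, hold=46.0203 ⇒ V=46.0600 exercise | (k=2,j=2): S=122.3867, K−S=23.1333, hold=25.8518 ⇒ V=25.8518 continue  boundary S*=99.4600
step 1: (k=1,j=0): S=89.6614, K−S=55.8586, hold=55.6896 ⇒ V=55.8586 exercise | (k=1,j=1): S=110.3294, K−S=35.1906, hold=36.3241 ⇒ V=36.3241 continue  boundary S*=89.6614
step 0: (k=0,j=0): S=99.4600, K−S=46.0600, hold=46.4341 ⇒ V=46.4341 continue  boundary S*=-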